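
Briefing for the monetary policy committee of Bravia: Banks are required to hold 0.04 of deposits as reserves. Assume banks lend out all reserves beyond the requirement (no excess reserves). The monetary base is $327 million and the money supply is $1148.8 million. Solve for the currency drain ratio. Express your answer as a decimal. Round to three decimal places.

0.342

Using m = M/MB = 1148.8/327 ≈ 3.513150. From m = (1 + c)/(c + rr + e), rearranging gives 1 + c = m·(c + rr + e), so c·(1 − m) = m·(rr + e) − 1.
Hence c = [m·(rr + e) − 1]/(1 − m) = [3.513150 × (0.04 + 0) − 1] / (1 − 3.513150) ≈ 0.341991.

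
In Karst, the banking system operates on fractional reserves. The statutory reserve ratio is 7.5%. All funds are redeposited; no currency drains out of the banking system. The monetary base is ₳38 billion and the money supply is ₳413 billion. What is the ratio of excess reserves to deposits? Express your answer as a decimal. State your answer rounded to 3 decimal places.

Using m = M/MB = 413/38 ≈ 10.868421. Since m = (1 + c)/(c + rr + e), the denominator satisfies c + rr + e = (1 + c)/m = (1 + 0) / 10.868421 ≈ 0.092010.
With c = 0 and rr = 0.075, the ratio of excess reserves to deposits is 0.092010 − 0 − 0.075 = 0.01701.

0.017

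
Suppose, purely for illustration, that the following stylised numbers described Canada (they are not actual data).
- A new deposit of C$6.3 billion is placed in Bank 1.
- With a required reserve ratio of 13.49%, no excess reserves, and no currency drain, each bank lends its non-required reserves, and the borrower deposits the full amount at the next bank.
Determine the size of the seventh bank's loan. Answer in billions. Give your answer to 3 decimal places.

Each bank lends a fraction (1 − rr) = 0.8651 of the deposit it receives, so Bank 7 receives 6.3·0.8651^6 and lends 6.3·0.8651^7 ≈ 2.2846 billion.

C$2.285 billion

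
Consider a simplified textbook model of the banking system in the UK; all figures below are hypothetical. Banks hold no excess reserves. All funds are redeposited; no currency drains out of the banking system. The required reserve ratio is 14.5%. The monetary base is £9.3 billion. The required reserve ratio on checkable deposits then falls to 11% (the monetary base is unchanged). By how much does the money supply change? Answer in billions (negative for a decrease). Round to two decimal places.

Initially m₁ = 1 / (0.145) ≈ 6.8966, so M₁ = 6.8966 × 9.3 ≈ 64.1384 billion.
After the change m₂ = 1 / (0.11) ≈ 9.0909, so M₂ = 9.0909 × 9.3 ≈ 84.5454 billion.
ΔM = M₂ − M₁ = 84.5454 − 64.1384 = 20.407 billion.

£20.41 billion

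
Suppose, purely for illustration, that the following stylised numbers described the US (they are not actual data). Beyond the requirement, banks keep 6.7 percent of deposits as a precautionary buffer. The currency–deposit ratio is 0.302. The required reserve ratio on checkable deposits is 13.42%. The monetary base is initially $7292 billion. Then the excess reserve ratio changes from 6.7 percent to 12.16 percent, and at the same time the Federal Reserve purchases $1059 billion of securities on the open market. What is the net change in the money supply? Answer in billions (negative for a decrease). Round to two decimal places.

$625.04 billion

Before: m₁ = (1 + 0.302) / (0.1342 + 0.067 + 0.302) ≈ 2.5874404, MB₁ = 7292, so M₁ = 2.5874404 × 7292 ≈ 18867.6154 billion.
After: m₂ = (1 + 0.302) / (0.1342 + 0.1216 + 0.302) ≈ 2.3341700, MB₂ = 7292 + 1059 = 8351, so M₂ = 2.3341700 × 8351 ≈ 19492.6537 billion.
ΔM = M₂ − M₁ = 19492.6537 − 18867.6154 = 625.0383 billion.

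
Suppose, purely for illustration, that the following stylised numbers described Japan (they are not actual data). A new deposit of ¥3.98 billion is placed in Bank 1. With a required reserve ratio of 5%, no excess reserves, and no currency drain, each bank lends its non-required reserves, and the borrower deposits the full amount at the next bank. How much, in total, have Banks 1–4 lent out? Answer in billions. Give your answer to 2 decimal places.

Bank i lends (1 − rr)^i of the original deposit: Bank 1 lends 3.98·0.9500 = 3.7810, Bank 2 lends 3.98·0.9500² ≈ 3.5919, and so on.
Summing a geometric series: total = 3.98·[0.9500·(1 − 0.9500^4) / (1 − 0.9500)] ≈ 14.0270 billion.

¥14.03 billion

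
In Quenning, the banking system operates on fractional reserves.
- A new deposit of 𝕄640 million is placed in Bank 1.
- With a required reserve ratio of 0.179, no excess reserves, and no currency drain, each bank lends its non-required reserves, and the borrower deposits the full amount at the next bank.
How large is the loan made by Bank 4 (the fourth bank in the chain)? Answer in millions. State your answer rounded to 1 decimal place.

𝕄290.8 million

Each bank lends a fraction (1 − rr) = 0.8210 of the deposit it receives, so Bank 4 receives 640·0.8210^3 and lends 640·0.8210^4 ≈ 290.7720 million.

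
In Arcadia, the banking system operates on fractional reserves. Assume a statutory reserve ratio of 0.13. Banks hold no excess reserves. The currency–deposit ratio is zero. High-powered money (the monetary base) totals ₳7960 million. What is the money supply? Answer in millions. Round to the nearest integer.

With no currency drain or excess reserves, the money multiplier is m = 1/rr = 1/0.13 ≈ 7.69231.
Money supply M = m × MB = 7.69231 × 7960 = 61230.7876 million.

₳61231 million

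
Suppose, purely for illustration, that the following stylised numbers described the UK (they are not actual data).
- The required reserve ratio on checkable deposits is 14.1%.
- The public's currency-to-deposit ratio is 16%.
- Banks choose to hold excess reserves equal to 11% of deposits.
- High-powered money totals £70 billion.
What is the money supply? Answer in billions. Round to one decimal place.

The money multiplier is m = (1 + c) / (rr + e + c) = (1 + 0.16) / (0.141 + 0.11 + 0.16) ≈ 2.8224.
So M = m × MB = 2.8224 × 70 = 197.568 billion.

£197.6 billion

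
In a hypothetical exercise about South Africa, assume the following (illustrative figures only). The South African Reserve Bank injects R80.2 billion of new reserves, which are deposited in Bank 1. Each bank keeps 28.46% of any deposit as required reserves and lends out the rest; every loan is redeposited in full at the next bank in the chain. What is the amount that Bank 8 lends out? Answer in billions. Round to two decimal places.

R5.50 billion

Each bank lends a fraction (1 − rr) = 0.7154 of the deposit it receives, so Bank 8 receives 80.2·0.7154^7 and lends 80.2·0.7154^8 ≈ 5.5026 billion.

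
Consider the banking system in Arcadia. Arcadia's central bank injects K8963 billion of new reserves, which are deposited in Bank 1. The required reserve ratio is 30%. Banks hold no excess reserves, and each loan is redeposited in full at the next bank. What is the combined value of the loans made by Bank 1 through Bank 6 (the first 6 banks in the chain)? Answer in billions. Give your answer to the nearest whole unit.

Bank i lends (1 − rr)^i of the original deposit: Bank 1 lends 8963·0.7000 = 6274.1000, Bank 2 lends 8963·0.7000² = 4391.8700, and so on.
Summing a geometric series: total = 8963·[0.7000·(1 − 0.7000^6) / (1 − 0.7000)] ≈ 18453.1947 billion.

K18453 billion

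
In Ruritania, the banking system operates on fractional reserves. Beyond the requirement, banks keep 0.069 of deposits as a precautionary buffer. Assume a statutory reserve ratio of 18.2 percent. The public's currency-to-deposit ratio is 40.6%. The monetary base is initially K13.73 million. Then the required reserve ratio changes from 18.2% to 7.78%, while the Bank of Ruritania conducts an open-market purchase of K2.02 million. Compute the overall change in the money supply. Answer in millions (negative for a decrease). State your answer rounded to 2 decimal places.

K10.68 million

Before: m₁ = (1 + 0.406) / (0.182 + 0.069 + 0.406) ≈ 2.14003, MB₁ = 13.73, so M₁ = 2.14003 × 13.73 ≈ 29.3826 million.
After: m₂ = (1 + 0.406) / (0.0778 + 0.069 + 0.406) ≈ 2.54342, MB₂ = 13.73 + 2.02 = 15.75, so M₂ = 2.54342 × 15.75 ≈ 40.0589 million.
ΔM = M₂ − M₁ = 40.0589 − 29.3826 = 10.6763 million.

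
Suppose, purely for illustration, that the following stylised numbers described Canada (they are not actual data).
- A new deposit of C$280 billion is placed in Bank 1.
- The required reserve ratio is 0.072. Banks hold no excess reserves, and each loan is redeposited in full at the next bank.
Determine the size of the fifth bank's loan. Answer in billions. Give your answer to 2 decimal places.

Each bank lends a fraction (1 − rr) = 0.9280 of the deposit it receives, so Bank 5 receives 280·0.9280^4 and lends 280·0.9280^5 ≈ 192.7072 billion.

C$192.71 billion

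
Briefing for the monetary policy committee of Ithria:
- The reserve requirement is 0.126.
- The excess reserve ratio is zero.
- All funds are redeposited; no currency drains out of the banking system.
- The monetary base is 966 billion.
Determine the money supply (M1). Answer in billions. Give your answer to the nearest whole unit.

7667 billion

With no currency drain or excess reserves, the money multiplier is m = 1/rr = 1/0.126 ≈ 7.9365.
Money supply M = m × MB = 7.9365 × 966 = 7666.659 billion.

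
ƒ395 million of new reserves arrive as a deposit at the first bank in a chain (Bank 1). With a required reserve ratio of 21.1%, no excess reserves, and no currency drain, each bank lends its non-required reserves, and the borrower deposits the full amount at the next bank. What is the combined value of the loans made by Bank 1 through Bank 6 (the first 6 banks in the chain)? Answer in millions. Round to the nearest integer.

ƒ1121 million

Bank i lends (1 − rr)^i of the original deposit: Bank 1 lends 395·0.7890 = 311.6550, Bank 2 lends 395·0.7890² ≈ 245.8958, and so on.
Summing a geometric series: total = 395·[0.7890·(1 − 0.7890^6) / (1 − 0.7890)] ≈ 1120.7069 million.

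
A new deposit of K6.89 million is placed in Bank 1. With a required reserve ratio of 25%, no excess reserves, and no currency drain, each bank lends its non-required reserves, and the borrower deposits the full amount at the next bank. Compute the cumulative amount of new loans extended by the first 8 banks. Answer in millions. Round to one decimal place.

K18.6 million

Bank i lends (1 − rr)^i of the original deposit: Bank 1 lends 6.89·0.7500 = 5.1675, Bank 2 lends 6.89·0.7500² ≈ 3.8756, and so on.
Summing a geometric series: total = 6.89·[0.7500·(1 − 0.7500^8) / (1 − 0.7500)] ≈ 18.6007 million.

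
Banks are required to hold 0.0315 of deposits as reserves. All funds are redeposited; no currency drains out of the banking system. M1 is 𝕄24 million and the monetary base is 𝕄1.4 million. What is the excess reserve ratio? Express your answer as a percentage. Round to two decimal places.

Using m = M/MB = 24/1.4 ≈ 17.142857. Since m = (1 + c)/(c + rr + e), the denominator satisfies c + rr + e = (1 + c)/m = (1 + 0) / 17.142857 ≈ 0.058333.
With c = 0 and rr = 0.0315, the excess reserve ratio is 0.058333 − 0 − 0.0315 = 0.026833.

2.68%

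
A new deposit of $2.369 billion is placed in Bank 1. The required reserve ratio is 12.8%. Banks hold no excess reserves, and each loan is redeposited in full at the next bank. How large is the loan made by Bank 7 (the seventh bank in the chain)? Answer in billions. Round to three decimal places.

$0.908 billion

Each bank lends a fraction (1 − rr) = 0.8720 of the deposit it receives, so Bank 7 receives 2.369·0.8720^6 and lends 2.369·0.8720^7 ≈ 0.9082 billion.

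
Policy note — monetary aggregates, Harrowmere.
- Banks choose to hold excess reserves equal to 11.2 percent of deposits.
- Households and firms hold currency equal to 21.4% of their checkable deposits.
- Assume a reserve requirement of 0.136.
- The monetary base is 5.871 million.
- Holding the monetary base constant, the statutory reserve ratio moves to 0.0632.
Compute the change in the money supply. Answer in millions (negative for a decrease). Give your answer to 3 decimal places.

Initially m₁ = (1 + 0.214) / (0.136 + 0.112 + 0.214) ≈ 2.62771, so M₁ = 2.62771 × 5.871 ≈ 15.4273 million.
After the change m₂ = (1 + 0.214) / (0.0632 + 0.112 + 0.214) ≈ 3.11922, so M₂ = 3.11922 × 5.871 ≈ 18.3129 million.
ΔM = M₂ − M₁ = 18.3129 − 15.4273 = 2.8856 million.

2.886 million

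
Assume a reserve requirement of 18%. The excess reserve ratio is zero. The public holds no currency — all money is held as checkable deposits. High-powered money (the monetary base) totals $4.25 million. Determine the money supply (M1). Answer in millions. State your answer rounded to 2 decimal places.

With no currency drain or excess reserves, the money multiplier is m = 1/rr = 1/0.18 ≈ 5.5556.
Money supply M = m × MB = 5.5556 × 4.25 = 23.6113 million.

$23.61 million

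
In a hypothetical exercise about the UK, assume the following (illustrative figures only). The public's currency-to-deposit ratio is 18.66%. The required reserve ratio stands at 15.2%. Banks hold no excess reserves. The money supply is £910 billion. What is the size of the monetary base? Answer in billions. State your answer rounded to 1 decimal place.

The money multiplier is m = (1 + c) / (rr + c) = (1 + 0.1866) / (0.152 + 0.1866) ≈ 3.50443.
MB = M / m = 910 / 3.50443 ≈ 259.6713 billion.

£259.7 billion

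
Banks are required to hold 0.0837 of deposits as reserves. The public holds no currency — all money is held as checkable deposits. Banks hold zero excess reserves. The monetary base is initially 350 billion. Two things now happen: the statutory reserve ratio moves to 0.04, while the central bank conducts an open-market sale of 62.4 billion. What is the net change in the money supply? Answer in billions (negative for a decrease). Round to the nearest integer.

Before: m₁ = 1 / (0.0837) ≈ 11.9474, MB₁ = 350, so M₁ = 11.9474 × 350 = 4181.59 billion.
After: m₂ = 1 / (0.04) = 25, MB₂ = 350 − 62.4 = 287.6, so M₂ = 25 × 287.6 = 7190 billion.
ΔM = M₂ − M₁ = 7190 − 4181.59 = 3008.41 billion.

3008 billion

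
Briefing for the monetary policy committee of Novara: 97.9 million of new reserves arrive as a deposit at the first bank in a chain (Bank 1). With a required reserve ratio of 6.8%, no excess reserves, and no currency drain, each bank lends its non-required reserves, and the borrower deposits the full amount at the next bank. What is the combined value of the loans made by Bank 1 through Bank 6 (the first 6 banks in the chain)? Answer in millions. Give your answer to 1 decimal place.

462.4 million

Bank i lends (1 − rr)^i of the original deposit: Bank 1 lends 97.9·0.9320 = 91.2428, Bank 2 lends 97.9·0.9320² ≈ 85.0383, and so on.
Summing a geometric series: total = 97.9·[0.9320·(1 − 0.9320^6) / (1 − 0.9320)] ≈ 462.4085 million.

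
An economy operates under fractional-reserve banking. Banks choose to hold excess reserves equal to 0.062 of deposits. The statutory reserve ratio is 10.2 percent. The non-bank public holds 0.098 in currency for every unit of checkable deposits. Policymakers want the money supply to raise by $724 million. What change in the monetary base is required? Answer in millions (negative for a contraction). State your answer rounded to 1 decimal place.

$172.8 million

The money multiplier is m = (1 + c) / (rr + e + c) = (1 + 0.098) / (0.102 + 0.062 + 0.098) ≈ 4.19084.
ΔMB = ΔM / m = (+724) / 4.19084 ≈ 172.7577 million.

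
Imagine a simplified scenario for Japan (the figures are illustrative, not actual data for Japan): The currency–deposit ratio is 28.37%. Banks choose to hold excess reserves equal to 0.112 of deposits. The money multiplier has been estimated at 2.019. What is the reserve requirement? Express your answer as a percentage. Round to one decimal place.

Using m = 2.019. Since m = (1 + c)/(c + rr + e), the denominator satisfies c + rr + e = (1 + c)/m = (1 + 0.2837) / 2.019 ≈ 0.635810.
With c = 0.2837 and e = 0.112, the reserve requirement is 0.635810 − 0.2837 − 0.112 = 0.24011.

24.0%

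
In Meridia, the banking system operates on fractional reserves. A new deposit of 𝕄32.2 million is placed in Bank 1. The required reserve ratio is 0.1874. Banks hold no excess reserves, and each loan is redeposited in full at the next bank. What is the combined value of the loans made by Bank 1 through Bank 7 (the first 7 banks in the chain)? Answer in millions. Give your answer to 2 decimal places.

Bank i lends (1 − rr)^i of the original deposit: Bank 1 lends 32.2·0.8126 ≈ 26.1657, Bank 2 lends 32.2·0.8126² ≈ 21.2623, and so on.
Summing a geometric series: total = 32.2·[0.8126·(1 − 0.8126^7) / (1 − 0.8126)] ≈ 106.9586 million.

𝕄106.96 million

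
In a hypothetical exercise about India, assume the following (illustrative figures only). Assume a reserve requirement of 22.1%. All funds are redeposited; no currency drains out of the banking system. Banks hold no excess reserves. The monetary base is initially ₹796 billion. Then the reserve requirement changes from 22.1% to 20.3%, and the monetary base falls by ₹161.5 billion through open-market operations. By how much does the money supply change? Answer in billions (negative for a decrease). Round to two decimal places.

Before: m₁ = 1 / (0.221) ≈ 4.524887, MB₁ = 796, so M₁ = 4.524887 × 796 ≈ 3601.8101 billion.
After: m₂ = 1 / (0.203) ≈ 4.926108, MB₂ = 796 − 161.5 = 634.5, so M₂ = 4.926108 × 634.5 ≈ 3125.6155 billion.
ΔM = M₂ − M₁ = 3125.6155 − 3601.8101 = -476.1946 billion.

-476.19 billion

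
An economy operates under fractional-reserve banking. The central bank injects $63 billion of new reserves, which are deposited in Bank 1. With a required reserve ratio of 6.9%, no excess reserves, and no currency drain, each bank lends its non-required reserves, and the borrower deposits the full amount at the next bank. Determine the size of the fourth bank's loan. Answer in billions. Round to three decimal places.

Each bank lends a fraction (1 − rr) = 0.9310 of the deposit it receives, so Bank 4 receives 63·0.9310^3 and lends 63·0.9310^4 ≈ 47.3303 billion.

$47.330 billion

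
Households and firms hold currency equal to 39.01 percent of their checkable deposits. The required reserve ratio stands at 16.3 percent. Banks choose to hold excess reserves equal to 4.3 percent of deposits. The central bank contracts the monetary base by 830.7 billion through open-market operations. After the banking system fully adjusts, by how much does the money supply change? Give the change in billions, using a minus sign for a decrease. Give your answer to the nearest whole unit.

The money multiplier is m = (1 + c) / (rr + e + c) = (1 + 0.3901) / (0.163 + 0.043 + 0.3901) ≈ 2.3320.
The sale removes 830.7 billion of base, so ΔM = m × ΔMB = 2.3320 × (−830.7) = -1937.1924 billion.

-1937 billion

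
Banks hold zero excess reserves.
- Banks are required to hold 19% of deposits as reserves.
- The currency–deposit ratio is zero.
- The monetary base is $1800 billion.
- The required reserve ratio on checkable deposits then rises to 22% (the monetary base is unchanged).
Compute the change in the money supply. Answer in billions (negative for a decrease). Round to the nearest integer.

Initially m₁ = 1 / (0.19) ≈ 5.26316, so M₁ = 5.26316 × 1800 = 9473.688 billion.
After the change m₂ = 1 / (0.22) ≈ 4.54545, so M₂ = 4.54545 × 1800 = 8181.81 billion.
ΔM = M₂ − M₁ = 8181.81 − 9473.688 = -1291.878 billion.

-1292 billion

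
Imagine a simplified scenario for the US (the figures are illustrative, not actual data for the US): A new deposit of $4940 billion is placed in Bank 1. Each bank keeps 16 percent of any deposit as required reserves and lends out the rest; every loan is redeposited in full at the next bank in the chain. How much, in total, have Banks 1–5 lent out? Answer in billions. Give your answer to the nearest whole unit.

$15089 billion

Bank i lends (1 − rr)^i of the original deposit: Bank 1 lends 4940·0.8400 = 4149.6000, Bank 2 lends 4940·0.8400² = 3485.6640, and so on.
Summing a geometric series: total = 4940·[0.8400·(1 − 0.8400^5) / (1 − 0.8400)] ≈ 15088.6733 billion.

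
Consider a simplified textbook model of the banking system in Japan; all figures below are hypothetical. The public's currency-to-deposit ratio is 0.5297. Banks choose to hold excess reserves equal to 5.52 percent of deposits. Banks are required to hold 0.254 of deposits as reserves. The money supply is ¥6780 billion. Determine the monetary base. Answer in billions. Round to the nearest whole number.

¥3718 billion

The money multiplier is m = (1 + c) / (rr + e + c) = (1 + 0.5297) / (0.254 + 0.0552 + 0.5297) ≈ 1.82346.
MB = M / m = 6780 / 1.82346 ≈ 3718.206 billion.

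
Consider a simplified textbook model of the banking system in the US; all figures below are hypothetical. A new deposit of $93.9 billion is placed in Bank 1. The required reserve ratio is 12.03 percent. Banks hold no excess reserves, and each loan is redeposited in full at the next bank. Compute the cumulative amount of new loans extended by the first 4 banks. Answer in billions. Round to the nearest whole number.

$275 billion

Bank i lends (1 − rr)^i of the original deposit: Bank 1 lends 93.9·0.8797 ≈ 82.6038, Bank 2 lends 93.9·0.8797² ≈ 72.6666, and so on.
Summing a geometric series: total = 93.9·[0.8797·(1 − 0.8797^4) / (1 − 0.8797)] ≈ 275.4299 billion.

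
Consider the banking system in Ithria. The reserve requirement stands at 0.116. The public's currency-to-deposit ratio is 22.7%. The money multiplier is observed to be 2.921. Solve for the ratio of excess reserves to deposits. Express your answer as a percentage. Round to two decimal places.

Using m = 2.921. Since m = (1 + c)/(c + rr + e), the denominator satisfies c + rr + e = (1 + c)/m = (1 + 0.227) / 2.921 ≈ 0.420062.
With c = 0.227 and rr = 0.116, the ratio of excess reserves to deposits is 0.420062 − 0.227 − 0.116 = 0.077062.

7.71%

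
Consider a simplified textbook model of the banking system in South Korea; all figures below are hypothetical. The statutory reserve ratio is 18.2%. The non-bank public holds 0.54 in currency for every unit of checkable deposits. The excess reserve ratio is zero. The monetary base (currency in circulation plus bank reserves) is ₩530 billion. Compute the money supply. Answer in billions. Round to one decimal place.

The money multiplier is m = (1 + c) / (rr + c) = (1 + 0.54) / (0.182 + 0.54) ≈ 2.13296.
So M = m × MB = 2.13296 × 530 = 1130.4688 billion.

₩1130.5 billion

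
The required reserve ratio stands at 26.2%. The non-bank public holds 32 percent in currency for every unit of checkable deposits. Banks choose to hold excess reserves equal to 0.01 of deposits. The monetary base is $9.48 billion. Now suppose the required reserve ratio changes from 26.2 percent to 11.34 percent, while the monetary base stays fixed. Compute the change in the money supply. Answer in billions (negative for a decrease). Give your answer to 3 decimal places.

Initially m₁ = (1 + 0.32) / (0.262 + 0.01 + 0.32) ≈ 2.22973, so M₁ = 2.22973 × 9.48 ≈ 21.1378 billion.
After the change m₂ = (1 + 0.32) / (0.1134 + 0.01 + 0.32) ≈ 2.97700, so M₂ = 2.97700 × 9.48 ≈ 28.222 billion.
ΔM = M₂ − M₁ = 28.222 − 21.1378 = 7.0842 billion.

$7.084 billion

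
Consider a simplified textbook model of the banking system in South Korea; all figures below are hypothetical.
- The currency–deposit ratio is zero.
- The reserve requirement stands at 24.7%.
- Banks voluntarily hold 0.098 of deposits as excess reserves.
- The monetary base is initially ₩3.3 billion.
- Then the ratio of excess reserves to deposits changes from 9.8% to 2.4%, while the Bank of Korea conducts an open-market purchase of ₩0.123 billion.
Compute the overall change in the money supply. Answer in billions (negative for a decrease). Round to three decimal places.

Before: m₁ = 1 / (0.247 + 0.098) ≈ 2.89855, MB₁ = 3.3, so M₁ = 2.89855 × 3.3 ≈ 9.5652 billion.
After: m₂ = 1 / (0.247 + 0.024) ≈ 3.69004, MB₂ = 3.3 + 0.123 = 3.423, so M₂ = 3.69004 × 3.423 ≈ 12.631 billion.
ΔM = M₂ − M₁ = 12.631 − 9.5652 = 3.0658 billion.

₩3.066 billion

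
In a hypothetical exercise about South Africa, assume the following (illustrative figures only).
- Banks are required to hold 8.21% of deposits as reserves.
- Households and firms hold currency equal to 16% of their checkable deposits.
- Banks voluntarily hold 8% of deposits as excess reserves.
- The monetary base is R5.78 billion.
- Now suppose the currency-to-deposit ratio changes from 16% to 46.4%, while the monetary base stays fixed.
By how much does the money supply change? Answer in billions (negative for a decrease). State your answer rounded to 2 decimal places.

Initially m₁ = (1 + 0.16) / (0.0821 + 0.08 + 0.16) ≈ 3.6014, so M₁ = 3.6014 × 5.78 ≈ 20.8161 billion.
After the change m₂ = (1 + 0.464) / (0.0821 + 0.08 + 0.464) ≈ 2.3383, so M₂ = 2.3383 × 5.78 ≈ 13.5154 billion.
ΔM = M₂ − M₁ = 13.5154 − 20.8161 = -7.3007 billion.

-7.30 billion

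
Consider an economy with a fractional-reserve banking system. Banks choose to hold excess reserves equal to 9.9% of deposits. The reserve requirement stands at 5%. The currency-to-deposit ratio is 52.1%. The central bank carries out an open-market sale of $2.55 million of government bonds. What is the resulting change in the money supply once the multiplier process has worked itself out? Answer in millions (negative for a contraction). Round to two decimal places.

-5.79 million

The money multiplier is m = (1 + c) / (rr + e + c) = (1 + 0.521) / (0.05 + 0.099 + 0.521) ≈ 2.2701.
The sale removes 2.55 million of base, so ΔM = m × ΔMB = 2.2701 × (−2.55) ≈ -5.7888 million.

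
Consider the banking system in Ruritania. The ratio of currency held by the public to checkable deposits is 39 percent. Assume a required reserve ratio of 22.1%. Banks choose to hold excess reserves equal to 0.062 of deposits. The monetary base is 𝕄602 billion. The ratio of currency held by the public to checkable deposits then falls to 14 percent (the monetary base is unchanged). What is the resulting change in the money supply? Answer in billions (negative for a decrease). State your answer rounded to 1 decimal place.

Initially m₁ = (1 + 0.39) / (0.221 + 0.062 + 0.39) ≈ 2.06538, so M₁ = 2.06538 × 602 ≈ 1243.3588 billion.
After the change m₂ = (1 + 0.14) / (0.221 + 0.062 + 0.14) ≈ 2.69504, so M₂ = 2.69504 × 602 ≈ 1622.4141 billion.
ΔM = M₂ − M₁ = 1622.4141 − 1243.3588 = 379.0553 billion.

𝕄379.1 billion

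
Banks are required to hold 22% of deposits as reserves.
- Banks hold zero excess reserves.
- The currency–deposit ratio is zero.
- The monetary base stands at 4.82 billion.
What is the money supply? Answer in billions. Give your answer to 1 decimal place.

21.9 billion

With no currency drain or excess reserves, the money multiplier is m = 1/rr = 1/0.22 ≈ 4.5455.
Money supply M = m × MB = 4.5455 × 4.82 ≈ 21.9093 billion.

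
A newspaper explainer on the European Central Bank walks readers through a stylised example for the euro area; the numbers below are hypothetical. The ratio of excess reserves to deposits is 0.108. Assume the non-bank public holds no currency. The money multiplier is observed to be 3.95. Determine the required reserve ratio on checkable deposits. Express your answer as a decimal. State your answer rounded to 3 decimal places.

0.145

Using m = 3.95. Since m = (1 + c)/(c + rr + e), the denominator satisfies c + rr + e = (1 + c)/m = (1 + 0) / 3.95 ≈ 0.253165.
With c = 0 and e = 0.108, the required reserve ratio on checkable deposits is 0.253165 − 0 − 0.108 = 0.145165.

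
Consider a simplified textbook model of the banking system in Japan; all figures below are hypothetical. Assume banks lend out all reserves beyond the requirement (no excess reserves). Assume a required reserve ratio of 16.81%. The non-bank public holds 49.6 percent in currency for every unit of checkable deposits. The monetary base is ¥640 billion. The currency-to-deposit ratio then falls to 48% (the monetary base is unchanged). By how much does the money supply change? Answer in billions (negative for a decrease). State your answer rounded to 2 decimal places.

¥19.79 billion

Initially m₁ = (1 + 0.496) / (0.1681 + 0.496) ≈ 2.252673, so M₁ = 2.252673 × 640 ≈ 1441.7107 billion.
After the change m₂ = (1 + 0.48) / (0.1681 + 0.48) ≈ 2.283598, so M₂ = 2.283598 × 640 ≈ 1461.5027 billion.
ΔM = M₂ − M₁ = 1461.5027 − 1441.7107 = 19.792 billion.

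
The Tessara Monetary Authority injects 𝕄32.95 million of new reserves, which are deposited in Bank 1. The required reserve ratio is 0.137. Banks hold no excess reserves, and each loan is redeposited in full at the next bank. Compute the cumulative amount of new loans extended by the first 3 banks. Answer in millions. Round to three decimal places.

𝕄74.154 million

Bank i lends (1 − rr)^i of the original deposit: Bank 1 lends 32.95·0.8630 ≈ 28.4359, Bank 2 lends 32.95·0.8630² ≈ 24.5401, and so on.
Summing a geometric series: total = 32.95·[0.8630·(1 − 0.8630^3) / (1 − 0.8630)] ≈ 74.1541 million.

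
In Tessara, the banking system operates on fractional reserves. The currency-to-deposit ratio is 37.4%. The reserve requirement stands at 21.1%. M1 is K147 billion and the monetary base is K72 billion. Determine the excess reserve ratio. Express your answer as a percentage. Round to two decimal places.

8.80%

Using m = M/MB = 147/72 ≈ 2.041667. Since m = (1 + c)/(c + rr + e), the denominator satisfies c + rr + e = (1 + c)/m = (1 + 0.374) / 2.041667 ≈ 0.672979.
With c = 0.374 and rr = 0.211, the excess reserve ratio is 0.672979 − 0.374 − 0.211 = 0.087979.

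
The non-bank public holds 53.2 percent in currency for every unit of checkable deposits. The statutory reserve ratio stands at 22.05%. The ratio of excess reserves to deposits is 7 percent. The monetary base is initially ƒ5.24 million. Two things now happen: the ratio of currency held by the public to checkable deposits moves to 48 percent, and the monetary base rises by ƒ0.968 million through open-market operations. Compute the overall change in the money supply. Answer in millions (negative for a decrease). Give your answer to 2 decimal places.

Before: m₁ = (1 + 0.532) / (0.2205 + 0.07 + 0.532) ≈ 1.8626, MB₁ = 5.24, so M₁ = 1.8626 × 5.24 ≈ 9.76 million.
After: m₂ = (1 + 0.48) / (0.2205 + 0.07 + 0.48) ≈ 1.9208, MB₂ = 5.24 + 0.968 = 6.208, so M₂ = 1.9208 × 6.208 ≈ 11.9243 million.
ΔM = M₂ − M₁ = 11.9243 − 9.76 = 2.1643 million.

ƒ2.16 million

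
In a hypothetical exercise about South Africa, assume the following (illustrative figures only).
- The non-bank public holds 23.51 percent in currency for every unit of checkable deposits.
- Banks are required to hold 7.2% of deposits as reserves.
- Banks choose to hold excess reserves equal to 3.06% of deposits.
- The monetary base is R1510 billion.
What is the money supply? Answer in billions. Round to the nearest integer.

The money multiplier is m = (1 + c) / (rr + e + c) = (1 + 0.2351) / (0.072 + 0.0306 + 0.2351) ≈ 3.65739.
So M = m × MB = 3.65739 × 1510 = 5522.6589 billion.

R5523 billion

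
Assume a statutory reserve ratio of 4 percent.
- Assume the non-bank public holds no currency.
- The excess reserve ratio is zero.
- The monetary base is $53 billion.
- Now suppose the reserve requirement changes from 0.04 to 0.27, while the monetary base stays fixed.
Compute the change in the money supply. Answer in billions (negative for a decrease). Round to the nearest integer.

Initially m₁ = 1 / (0.04) = 25, so M₁ = 25 × 53 = 1325 billion.
After the change m₂ = 1 / (0.27) ≈ 3.7037, so M₂ = 3.7037 × 53 = 196.2961 billion.
ΔM = M₂ − M₁ = 196.2961 − 1325 = -1128.7039 billion.

-1129 billion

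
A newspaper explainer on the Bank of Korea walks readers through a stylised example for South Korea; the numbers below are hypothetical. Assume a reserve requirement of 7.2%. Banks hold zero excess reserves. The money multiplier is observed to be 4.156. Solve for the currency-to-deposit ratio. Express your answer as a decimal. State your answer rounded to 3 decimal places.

Using m = 4.156. From m = (1 + c)/(c + rr + e), rearranging gives 1 + c = m·(c + rr + e), so c·(1 − m) = m·(rr + e) − 1.
Hence c = [m·(rr + e) − 1]/(1 − m) = [4.156 × (0.072 + 0) − 1] / (1 − 4.156) ≈ 0.222043.

0.222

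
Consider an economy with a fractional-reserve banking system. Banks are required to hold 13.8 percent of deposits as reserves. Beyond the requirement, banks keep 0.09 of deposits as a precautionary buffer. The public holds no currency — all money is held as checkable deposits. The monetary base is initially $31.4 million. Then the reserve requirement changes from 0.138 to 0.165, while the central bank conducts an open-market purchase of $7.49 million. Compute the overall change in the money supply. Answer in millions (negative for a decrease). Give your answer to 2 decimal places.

Before: m₁ = 1 / (0.138 + 0.09) ≈ 4.38596, MB₁ = 31.4, so M₁ = 4.38596 × 31.4 ≈ 137.7191 million.
After: m₂ = 1 / (0.165 + 0.09) ≈ 3.92157, MB₂ = 31.4 + 7.49 = 38.89, so M₂ = 3.92157 × 38.89 ≈ 152.5099 million.
ΔM = M₂ − M₁ = 152.5099 − 137.7191 = 14.7908 million.

$14.79 million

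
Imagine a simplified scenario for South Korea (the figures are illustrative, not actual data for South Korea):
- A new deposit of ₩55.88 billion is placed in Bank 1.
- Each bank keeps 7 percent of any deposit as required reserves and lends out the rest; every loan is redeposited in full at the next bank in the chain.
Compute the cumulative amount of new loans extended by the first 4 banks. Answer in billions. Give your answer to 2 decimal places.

Bank i lends (1 − rr)^i of the original deposit: Bank 1 lends 55.88·0.9300 = 51.9684, Bank 2 lends 55.88·0.9300² ≈ 48.3306, and so on.
Summing a geometric series: total = 55.88·[0.9300·(1 − 0.9300^4) / (1 − 0.9300)] ≈ 187.0476 billion.

₩187.05 billion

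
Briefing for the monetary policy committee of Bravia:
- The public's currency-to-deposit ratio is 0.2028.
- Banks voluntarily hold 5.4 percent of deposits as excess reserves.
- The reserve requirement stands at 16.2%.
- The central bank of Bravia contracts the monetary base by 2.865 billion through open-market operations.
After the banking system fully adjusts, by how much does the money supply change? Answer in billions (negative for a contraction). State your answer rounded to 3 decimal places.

-8.228 billion

The money multiplier is m = (1 + c) / (rr + e + c) = (1 + 0.2028) / (0.162 + 0.054 + 0.2028) ≈ 2.87202.
The sale removes 2.865 billion of base, so ΔM = m × ΔMB = 2.87202 × (−2.865) ≈ -8.2283 billion.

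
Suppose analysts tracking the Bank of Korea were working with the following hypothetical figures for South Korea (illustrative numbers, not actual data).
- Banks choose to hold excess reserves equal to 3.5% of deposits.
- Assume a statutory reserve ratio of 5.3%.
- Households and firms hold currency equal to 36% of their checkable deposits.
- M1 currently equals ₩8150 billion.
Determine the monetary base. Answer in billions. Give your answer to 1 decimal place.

The money multiplier is m = (1 + c) / (rr + e + c) = (1 + 0.36) / (0.053 + 0.035 + 0.36) ≈ 3.035714.
MB = M / m = 8150 / 3.035714 ≈ 2684.7061 billion.

₩2684.7 billion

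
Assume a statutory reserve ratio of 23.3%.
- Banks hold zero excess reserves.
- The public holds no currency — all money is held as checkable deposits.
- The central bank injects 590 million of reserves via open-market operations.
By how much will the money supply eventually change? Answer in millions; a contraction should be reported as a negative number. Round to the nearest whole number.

2532 million

The simple money multiplier is m = 1/rr = 1/0.233 ≈ 4.2918.
An open-market purchase increases the monetary base by 590 million, so ΔM = m × ΔMB = 4.2918 × 590 = 2532.162 million.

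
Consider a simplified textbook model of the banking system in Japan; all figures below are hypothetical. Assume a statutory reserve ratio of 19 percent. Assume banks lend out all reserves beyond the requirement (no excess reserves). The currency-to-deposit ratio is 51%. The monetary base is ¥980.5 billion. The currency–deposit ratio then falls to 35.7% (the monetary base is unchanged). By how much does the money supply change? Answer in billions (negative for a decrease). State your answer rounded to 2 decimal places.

¥317.35 billion

Initially m₁ = (1 + 0.51) / (0.19 + 0.51) ≈ 2.157143, so M₁ = 2.157143 × 980.5 ≈ 2115.0787 billion.
After the change m₂ = (1 + 0.357) / (0.19 + 0.357) ≈ 2.480804, so M₂ = 2.480804 × 980.5 ≈ 2432.4283 billion.
ΔM = M₂ − M₁ = 2432.4283 − 2115.0787 = 317.3496 billion.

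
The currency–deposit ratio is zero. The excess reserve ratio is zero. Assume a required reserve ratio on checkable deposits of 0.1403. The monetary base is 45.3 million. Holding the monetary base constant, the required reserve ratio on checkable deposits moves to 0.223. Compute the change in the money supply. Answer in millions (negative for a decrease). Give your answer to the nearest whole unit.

Initially m₁ = 1 / (0.1403) ≈ 7.1276, so M₁ = 7.1276 × 45.3 ≈ 322.8803 million.
After the change m₂ = 1 / (0.223) ≈ 4.4843, so M₂ = 4.4843 × 45.3 ≈ 203.1388 million.
ΔM = M₂ − M₁ = 203.1388 − 322.8803 = -119.7415 million.

-120 million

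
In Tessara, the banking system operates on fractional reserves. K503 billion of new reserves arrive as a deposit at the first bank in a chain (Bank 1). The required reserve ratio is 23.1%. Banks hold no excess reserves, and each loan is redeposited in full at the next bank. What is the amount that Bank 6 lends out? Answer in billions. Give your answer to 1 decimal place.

K104.0 billion

Each bank lends a fraction (1 − rr) = 0.7690 of the deposit it receives, so Bank 6 receives 503·0.7690^5 and lends 503·0.7690^6 ≈ 104.0222 billion.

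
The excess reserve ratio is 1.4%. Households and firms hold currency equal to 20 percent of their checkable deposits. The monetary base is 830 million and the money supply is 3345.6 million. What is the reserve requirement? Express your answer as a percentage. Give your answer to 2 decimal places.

Using m = M/MB = 3345.6/830 ≈ 4.030843. Since m = (1 + c)/(c + rr + e), the denominator satisfies c + rr + e = (1 + c)/m = (1 + 0.2) / 4.030843 ≈ 0.297704.
With c = 0.2 and e = 0.014, the reserve requirement is 0.297704 − 0.2 − 0.014 = 0.083704.

8.37%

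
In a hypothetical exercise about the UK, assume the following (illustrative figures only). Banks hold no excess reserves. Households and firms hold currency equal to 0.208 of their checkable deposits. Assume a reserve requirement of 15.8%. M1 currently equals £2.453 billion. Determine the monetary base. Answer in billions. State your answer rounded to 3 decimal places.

£0.743 billion

The money multiplier is m = (1 + c) / (rr + c) = (1 + 0.208) / (0.158 + 0.208) ≈ 3.30055.
MB = M / m = 2.453 / 3.30055 ≈ 0.7432 billion.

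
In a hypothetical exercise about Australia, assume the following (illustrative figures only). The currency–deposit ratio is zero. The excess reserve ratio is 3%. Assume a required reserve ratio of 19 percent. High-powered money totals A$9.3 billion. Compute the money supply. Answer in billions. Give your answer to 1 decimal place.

A$42.3 billion

The money multiplier is m = 1 / (rr + e) = 1 / (0.19 + 0.03) ≈ 4.5455.
So M = m × MB = 4.5455 × 9.3 ≈ 42.2732 billion.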